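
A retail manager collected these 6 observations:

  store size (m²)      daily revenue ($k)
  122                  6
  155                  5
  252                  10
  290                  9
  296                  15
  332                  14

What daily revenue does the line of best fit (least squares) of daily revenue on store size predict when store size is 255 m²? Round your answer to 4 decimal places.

n = 6, Σx = 1447, Σy = 59, Σxy = 15725, Σx² = 384353
Sxx = Σx² − (Σx)²/n = 384353 − 348968.166667 = 35384.833333
Sxy = Σxy − (Σx)(Σy)/n = 15725 − 14228.833333 = 1496.166667
b = Sxy/Sxx = 1496.166667/35384.833333 = 0.042283
a = ȳ − b·x̄ = 9.833333 − 0.042283·241.166667 = -0.363847
ŷ(255) = a + b·255 = -0.363847 + 0.042283·255 = 10.418244

10.4182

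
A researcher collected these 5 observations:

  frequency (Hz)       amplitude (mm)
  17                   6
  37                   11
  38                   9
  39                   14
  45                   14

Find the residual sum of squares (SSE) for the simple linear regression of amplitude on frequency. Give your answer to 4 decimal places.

11.6268

n = 5, Σx = 176, Σy = 54, Σxy = 2027, Σx² = 6648, Σy² = 630
Sxx = Σx² − (Σx)²/n = 6648 − 6195.2 = 452.8
Sxy = Σxy − (Σx)(Σy)/n = 2027 − 1900.8 = 126.2
Syy = Σy² − (Σy)²/n = 630 − 583.2 = 46.8
b = Sxy/Sxx = 126.2/452.8 = 0.278710
SSE = Syy − b·Sxy = 46.8 − 0.278710·126.2 = 11.626767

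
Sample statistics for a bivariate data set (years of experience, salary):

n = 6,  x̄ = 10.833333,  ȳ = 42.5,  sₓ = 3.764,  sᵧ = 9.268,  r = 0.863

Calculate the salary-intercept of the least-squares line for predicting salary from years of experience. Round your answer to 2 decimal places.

19.48

b = r · sᵧ/sₓ = 0.863 · 9.268/3.764 = 2.124943
a = ȳ − b·x̄ = 42.5 − 2.124943·10.833333 = 19.479789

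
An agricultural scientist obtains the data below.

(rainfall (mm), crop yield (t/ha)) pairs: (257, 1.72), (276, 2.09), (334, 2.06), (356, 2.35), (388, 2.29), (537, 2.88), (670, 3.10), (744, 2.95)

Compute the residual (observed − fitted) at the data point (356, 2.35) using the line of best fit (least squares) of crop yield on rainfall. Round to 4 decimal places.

n = 8, Σx = 3562, Σy = 19.44, Σxy = 9250.4, Σx² = 1821866
Sxx = Σx² − (Σx)²/n = 1821866 − 1585980.5 = 235885.5
Sxy = Σxy − (Σx)(Σy)/n = 9250.4 − 8655.66 = 594.74
b = Sxy/Sxx = 594.74/235885.5 = 0.002521
a = ȳ − b·x̄ = 2.43 − 0.002521·445.25 = 1.307388
ŷ(356) = 1.307388 + 0.002521·356 = 2.204973
residual = y − ŷ = 2.35 − 2.204973 = 0.145027

0.1450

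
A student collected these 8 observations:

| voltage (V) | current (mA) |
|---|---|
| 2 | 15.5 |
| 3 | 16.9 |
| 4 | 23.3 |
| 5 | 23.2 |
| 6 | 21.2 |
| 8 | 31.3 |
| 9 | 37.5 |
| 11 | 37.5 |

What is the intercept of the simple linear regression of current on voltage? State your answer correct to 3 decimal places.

n = 8, Σx = 48, Σy = 206.4, Σxy = 1418.5, Σx² = 356
Sxx = Σx² − (Σx)²/n = 356 − 288 = 68
Sxy = Σxy − (Σx)(Σy)/n = 1418.5 − 1238.4 = 180.1
b = Sxy/Sxx = 180.1/68 = 2.648529
a = ȳ − b·x̄ = 25.8 − 2.648529·6 = 9.908824

9.909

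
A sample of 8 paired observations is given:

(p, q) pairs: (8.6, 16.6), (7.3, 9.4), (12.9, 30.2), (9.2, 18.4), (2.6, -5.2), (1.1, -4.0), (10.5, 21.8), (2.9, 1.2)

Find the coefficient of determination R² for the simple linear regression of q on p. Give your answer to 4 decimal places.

n = 8, Σx = 55.1, Σy = 88.4, Σxy = 984.7, Σx² = 504.93, Σy² = 2134.24
Sxx = Σx² − (Σx)²/n = 504.93 − 379.50125 = 125.42875
Sxy = Σxy − (Σx)(Σy)/n = 984.7 − 608.855 = 375.845
Syy = Σy² − (Σy)²/n = 2134.24 − 976.82 = 1157.42
R² = Sxy²/(Sxx·Syy) = (375.845)²/(125.42875·1157.42) = 0.973037

0.9730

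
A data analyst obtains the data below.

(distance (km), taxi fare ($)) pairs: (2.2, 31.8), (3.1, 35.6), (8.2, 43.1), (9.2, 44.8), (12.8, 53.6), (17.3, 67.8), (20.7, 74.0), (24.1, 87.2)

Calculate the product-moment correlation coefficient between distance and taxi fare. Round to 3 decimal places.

0.992

n = 8, Σx = 97.6, Σy = 437.9, Σxy = 6438.24, Σx² = 1638.76, Σy² = 26692.89
Sxx = Σx² − (Σx)²/n = 1638.76 − 1190.72 = 448.04
Sxy = Σxy − (Σx)(Σy)/n = 6438.24 − 5342.38 = 1095.86
Syy = Σy² − (Σy)²/n = 26692.89 − 23969.55125 = 2723.33875
r = Sxy/√(Sxx·Syy) = 1095.86/√(1220164.69355) = 1095.86/1104.610652 = 0.992078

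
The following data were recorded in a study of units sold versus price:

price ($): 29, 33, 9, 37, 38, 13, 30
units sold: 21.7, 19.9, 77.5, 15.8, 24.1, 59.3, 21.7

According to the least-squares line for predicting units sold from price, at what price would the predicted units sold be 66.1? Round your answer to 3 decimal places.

11.034

n = 7, Σx = 189, Σy = 240, Σxy = 4905.8, Σx² = 5893
Sxx = Σx² − (Σx)²/n = 5893 − 5103 = 790
Sxy = Σxy − (Σx)(Σy)/n = 4905.8 − 6480 = -1574.2
b = Sxy/Sxx = -1574.2/790 = -1.992658
a = ȳ − b·x̄ = 34.285714 − (-1.992658)·27 = 88.087486
Set a + b·x = 66.1: x = (66.1 − 88.087486) / (-1.992658) = 11.034249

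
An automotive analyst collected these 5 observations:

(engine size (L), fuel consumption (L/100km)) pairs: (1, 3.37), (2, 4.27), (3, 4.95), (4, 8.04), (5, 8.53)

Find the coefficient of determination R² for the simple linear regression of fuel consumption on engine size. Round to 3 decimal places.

0.926

n = 5, Σx = 15, Σy = 29.16, Σxy = 101.57, Σx² = 55, Σy² = 191.4948
Sxx = Σx² − (Σx)²/n = 55 − 45 = 10
Sxy = Σxy − (Σx)(Σy)/n = 101.57 − 87.48 = 14.09
Syy = Σy² − (Σy)²/n = 191.4948 − 170.06112 = 21.43368
R² = Sxy²/(Sxx·Syy) = (14.09)²/(10·21.43368) = 0.926244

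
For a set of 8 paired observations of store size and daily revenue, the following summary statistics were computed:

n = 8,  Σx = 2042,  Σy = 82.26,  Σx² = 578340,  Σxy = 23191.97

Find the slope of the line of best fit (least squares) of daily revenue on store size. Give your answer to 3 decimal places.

0.038

Sxx = Σx² − (Σx)²/n = 578340 − 521220.5 = 57119.5
Sxy = Σxy − (Σx)(Σy)/n = 23191.97 − 20996.865 = 2195.105
b = Sxy/Sxx = 2195.105/57119.5 = 0.038430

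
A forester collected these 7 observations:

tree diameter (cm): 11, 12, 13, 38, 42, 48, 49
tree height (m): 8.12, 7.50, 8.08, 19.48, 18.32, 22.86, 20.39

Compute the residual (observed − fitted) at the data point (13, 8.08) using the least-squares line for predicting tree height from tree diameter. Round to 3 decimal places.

n = 7, Σx = 213, Σy = 104.75, Σxy = 3890.43, Σx² = 8347
Sxx = Σx² − (Σx)²/n = 8347 − 6481.285714 = 1865.714286
Sxy = Σxy − (Σx)(Σy)/n = 3890.43 − 3187.392857 = 703.037143
b = Sxy/Sxx = 703.037143/1865.714286 = 0.376819
a = ȳ − b·x̄ = 14.964286 − 0.376819·30.428571 = 3.498213
ŷ(13) = 3.498213 + 0.376819·13 = 8.396864
residual = y − ŷ = 8.08 − 8.396864 = -0.316864

-0.317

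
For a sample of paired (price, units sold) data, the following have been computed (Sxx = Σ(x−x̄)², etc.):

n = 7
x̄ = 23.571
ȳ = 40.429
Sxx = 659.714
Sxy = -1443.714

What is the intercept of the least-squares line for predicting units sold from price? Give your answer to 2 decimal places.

92.01

b = Sxy/Sxx = -1443.714/659.714 = -2.188394
a = ȳ − b·x̄ = 40.429 − (-2.188394)·23.571 = 92.011629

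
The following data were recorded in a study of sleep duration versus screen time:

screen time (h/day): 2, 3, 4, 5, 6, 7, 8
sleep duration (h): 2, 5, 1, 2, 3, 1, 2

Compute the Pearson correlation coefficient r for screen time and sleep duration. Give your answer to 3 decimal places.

-0.335

n = 7, Σx = 35, Σy = 16, Σxy = 74, Σx² = 203, Σy² = 48
Sxx = Σx² − (Σx)²/n = 203 − 175 = 28
Sxy = Σxy − (Σx)(Σy)/n = 74 − 80 = -6
Syy = Σy² − (Σy)²/n = 48 − 36.571429 = 11.428571
r = Sxy/√(Sxx·Syy) = -6/√(320) = -6/17.888544 = -0.335410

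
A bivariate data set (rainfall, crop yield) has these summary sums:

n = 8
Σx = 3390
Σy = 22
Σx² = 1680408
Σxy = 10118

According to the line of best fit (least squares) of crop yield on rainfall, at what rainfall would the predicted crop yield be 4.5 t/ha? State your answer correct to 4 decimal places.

960.2894

Sxx = Σx² − (Σx)²/n = 1680408 − 1436512.5 = 243895.5
Sxy = Σxy − (Σx)(Σy)/n = 10118 − 9322.5 = 795.5
b = Sxy/Sxx = 795.5/243895.5 = 0.003262
a = ȳ − b·x̄ = 2.75 − 0.003262·423.75 = 1.367879
Set a + b·x = 4.5: x = (4.5 − 1.367879) / 0.003262 = 960.289441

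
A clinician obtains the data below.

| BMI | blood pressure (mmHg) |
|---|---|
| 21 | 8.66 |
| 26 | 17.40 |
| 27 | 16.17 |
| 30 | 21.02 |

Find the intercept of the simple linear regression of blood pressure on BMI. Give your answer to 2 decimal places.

-19.44

n = 4, Σx = 104, Σy = 63.25, Σxy = 1701.45, Σx² = 2746
Sxx = Σx² − (Σx)²/n = 2746 − 2704 = 42
Sxy = Σxy − (Σx)(Σy)/n = 1701.45 − 1644.5 = 56.95
b = Sxy/Sxx = 56.95/42 = 1.355952
a = ȳ − b·x̄ = 15.8125 − 1.355952·26 = -19.442262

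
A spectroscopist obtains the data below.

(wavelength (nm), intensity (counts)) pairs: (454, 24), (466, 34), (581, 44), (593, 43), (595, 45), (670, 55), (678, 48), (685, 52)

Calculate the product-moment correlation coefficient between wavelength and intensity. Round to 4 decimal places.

n = 8, Σx = 4722, Σy = 345, Σxy = 209592, Σx² = 2844316, Σy² = 15575
Sxx = Σx² − (Σx)²/n = 2844316 − 2787160.5 = 57155.5
Sxy = Σxy − (Σx)(Σy)/n = 209592 − 203636.25 = 5955.75
Syy = Σy² − (Σy)²/n = 15575 − 14878.125 = 696.875
r = Sxy/√(Sxx·Syy) = 5955.75/√(39830239.0625) = 5955.75/6311.120270 = 0.943691

0.9437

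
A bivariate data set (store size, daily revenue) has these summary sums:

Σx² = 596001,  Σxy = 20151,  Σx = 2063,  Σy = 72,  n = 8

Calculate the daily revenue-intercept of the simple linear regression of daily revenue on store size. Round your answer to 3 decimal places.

Sxx = Σx² − (Σx)²/n = 596001 − 531996.125 = 64004.875
Sxy = Σxy − (Σx)(Σy)/n = 20151 − 18567 = 1584
b = Sxy/Sxx = 1584/64004.875 = 0.024748
a = ȳ − b·x̄ = 9 − 0.024748·257.875 = 2.618080

2.618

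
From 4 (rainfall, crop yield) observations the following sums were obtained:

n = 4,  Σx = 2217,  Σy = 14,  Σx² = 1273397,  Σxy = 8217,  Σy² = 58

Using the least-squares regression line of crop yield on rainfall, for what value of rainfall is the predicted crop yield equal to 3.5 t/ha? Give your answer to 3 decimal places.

554.250

Sxx = Σx² − (Σx)²/n = 1273397 − 1228772.25 = 44624.75
Sxy = Σxy − (Σx)(Σy)/n = 8217 − 7759.5 = 457.5
b = Sxy/Sxx = 457.5/44624.75 = 0.010252
a = ȳ − b·x̄ = 3.5 − 0.010252·554.25 = -2.182259
Set a + b·x = 3.5: x = (3.5 − (-2.182259)) / 0.010252 = 554.25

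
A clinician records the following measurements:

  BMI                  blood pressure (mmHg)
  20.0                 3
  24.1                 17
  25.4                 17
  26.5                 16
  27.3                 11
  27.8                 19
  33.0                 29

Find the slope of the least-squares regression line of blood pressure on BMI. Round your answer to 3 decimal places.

1.769

n = 7, Σx = 184.1, Σy = 112, Σxy = 3111, Σx² = 4935.35
Sxx = Σx² − (Σx)²/n = 4935.35 − 4841.83 = 93.52
Sxy = Σxy − (Σx)(Σy)/n = 3111 − 2945.6 = 165.4
b = Sxy/Sxx = 165.4/93.52 = 1.768606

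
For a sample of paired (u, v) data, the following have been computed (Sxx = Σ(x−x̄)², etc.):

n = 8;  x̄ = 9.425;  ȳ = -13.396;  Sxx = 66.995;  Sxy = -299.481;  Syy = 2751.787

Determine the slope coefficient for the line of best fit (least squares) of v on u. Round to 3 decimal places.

b = Sxy/Sxx = -299.481/66.995 = -4.470199

-4.470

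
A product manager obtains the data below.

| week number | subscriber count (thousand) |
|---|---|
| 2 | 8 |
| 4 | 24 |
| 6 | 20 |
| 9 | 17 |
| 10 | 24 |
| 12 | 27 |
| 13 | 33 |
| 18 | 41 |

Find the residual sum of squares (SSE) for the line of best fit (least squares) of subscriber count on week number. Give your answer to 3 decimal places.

154.053

n = 8, Σx = 74, Σy = 194, Σxy = 2116, Σx² = 874, Σy² = 5404
Sxx = Σx² − (Σx)²/n = 874 − 684.5 = 189.5
Sxy = Σxy − (Σx)(Σy)/n = 2116 − 1794.5 = 321.5
Syy = Σy² − (Σy)²/n = 5404 − 4704.5 = 699.5
b = Sxy/Sxx = 321.5/189.5 = 1.696570
SSE = Syy − b·Sxy = 699.5 − 1.696570·321.5 = 154.052770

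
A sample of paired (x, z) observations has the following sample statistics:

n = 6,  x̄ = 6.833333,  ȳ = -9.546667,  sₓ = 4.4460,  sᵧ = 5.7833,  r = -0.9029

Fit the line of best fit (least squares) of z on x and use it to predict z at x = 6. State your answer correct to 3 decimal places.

-8.568

b = r · sᵧ/sₓ = -0.9029 · 5.7833/4.446 = -1.174481
a = ȳ − b·x̄ = -9.546667 − (-1.174481)·6.833333 = -1.521049
ŷ(6) = a + b·6 = -1.521049 + (-1.174481)·6 = -8.567933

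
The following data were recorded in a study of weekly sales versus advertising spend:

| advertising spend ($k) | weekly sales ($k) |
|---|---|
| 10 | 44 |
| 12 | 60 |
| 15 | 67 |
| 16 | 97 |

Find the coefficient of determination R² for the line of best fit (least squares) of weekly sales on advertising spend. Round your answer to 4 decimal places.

n = 4, Σx = 53, Σy = 268, Σxy = 3717, Σx² = 725, Σy² = 19434
Sxx = Σx² − (Σx)²/n = 725 − 702.25 = 22.75
Sxy = Σxy − (Σx)(Σy)/n = 3717 − 3551 = 166
Syy = Σy² − (Σy)²/n = 19434 − 17956 = 1478
R² = Sxy²/(Sxx·Syy) = (166)²/(22.75·1478) = 0.819521

0.8195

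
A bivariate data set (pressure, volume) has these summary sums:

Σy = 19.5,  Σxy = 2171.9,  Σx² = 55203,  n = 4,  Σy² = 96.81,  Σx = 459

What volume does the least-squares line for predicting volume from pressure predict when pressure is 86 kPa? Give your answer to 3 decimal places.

Sxx = Σx² − (Σx)²/n = 55203 − 52670.25 = 2532.75
Sxy = Σxy − (Σx)(Σy)/n = 2171.9 − 2237.625 = -65.725
b = Sxy/Sxx = -65.725/2532.75 = -0.025950
a = ȳ − b·x̄ = 4.875 − (-0.025950)·114.75 = 7.852769
ŷ(86) = a + b·86 = 7.852769 + (-0.025950)·86 = 5.621064

5.621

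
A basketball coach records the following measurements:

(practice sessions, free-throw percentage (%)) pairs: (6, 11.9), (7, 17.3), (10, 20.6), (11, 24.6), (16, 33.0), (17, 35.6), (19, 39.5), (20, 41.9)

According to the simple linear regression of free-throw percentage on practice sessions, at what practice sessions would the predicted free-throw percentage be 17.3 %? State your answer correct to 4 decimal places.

7.9072

n = 8, Σx = 106, Σy = 224.4, Σxy = 3390.8, Σx² = 1612
Sxx = Σx² − (Σx)²/n = 1612 − 1404.5 = 207.5
Sxy = Σxy − (Σx)(Σy)/n = 3390.8 − 2973.3 = 417.5
b = Sxy/Sxx = 417.5/207.5 = 2.012048
a = ȳ − b·x̄ = 28.05 − 2.012048·13.25 = 1.390361
Set a + b·x = 17.3: x = (17.3 − 1.390361) / 2.012048 = 7.907186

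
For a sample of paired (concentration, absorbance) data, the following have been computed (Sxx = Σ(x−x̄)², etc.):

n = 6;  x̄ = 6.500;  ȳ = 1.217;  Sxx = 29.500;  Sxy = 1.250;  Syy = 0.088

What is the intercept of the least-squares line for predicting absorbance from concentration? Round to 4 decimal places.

b = Sxy/Sxx = 1.25/29.5 = 0.042373
a = ȳ − b·x̄ = 1.217 − 0.042373·6.5 = 0.941576

0.9416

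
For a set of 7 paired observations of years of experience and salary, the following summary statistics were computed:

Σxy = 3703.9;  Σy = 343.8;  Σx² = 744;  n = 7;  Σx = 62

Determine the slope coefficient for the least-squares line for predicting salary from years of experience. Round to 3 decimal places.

Sxx = Σx² − (Σx)²/n = 744 − 549.142857 = 194.857143
Sxy = Σxy − (Σx)(Σy)/n = 3703.9 − 3045.085714 = 658.814286
b = Sxy/Sxx = 658.814286/194.857143 = 3.381012

3.381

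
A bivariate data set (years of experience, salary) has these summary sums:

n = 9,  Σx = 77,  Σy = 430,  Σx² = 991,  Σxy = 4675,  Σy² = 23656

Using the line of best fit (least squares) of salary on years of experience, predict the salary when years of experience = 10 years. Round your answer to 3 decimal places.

52.109

Sxx = Σx² − (Σx)²/n = 991 − 658.777778 = 332.222222
Sxy = Σxy − (Σx)(Σy)/n = 4675 − 3678.888889 = 996.111111
b = Sxy/Sxx = 996.111111/332.222222 = 2.998328
a = ȳ − b·x̄ = 47.777778 − 2.998328·8.555556 = 22.125418
ŷ(10) = a + b·10 = 22.125418 + 2.998328·10 = 52.108696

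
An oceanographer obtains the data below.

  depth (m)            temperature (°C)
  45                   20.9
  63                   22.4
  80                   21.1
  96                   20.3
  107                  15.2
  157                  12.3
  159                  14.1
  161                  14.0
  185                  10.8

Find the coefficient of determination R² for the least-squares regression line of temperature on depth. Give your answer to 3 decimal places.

0.881

n = 9, Σx = 1053, Σy = 151.1, Σxy = 16039.9, Σx² = 143135, Σy² = 2689.65
Sxx = Σx² − (Σx)²/n = 143135 − 123201 = 19934
Sxy = Σxy − (Σx)(Σy)/n = 16039.9 − 17678.7 = -1638.8
Syy = Σy² − (Σy)²/n = 2689.65 − 2536.801111 = 152.848889
R² = Sxy²/(Sxx·Syy) = (-1638.8)²/(19934·152.848889) = 0.881445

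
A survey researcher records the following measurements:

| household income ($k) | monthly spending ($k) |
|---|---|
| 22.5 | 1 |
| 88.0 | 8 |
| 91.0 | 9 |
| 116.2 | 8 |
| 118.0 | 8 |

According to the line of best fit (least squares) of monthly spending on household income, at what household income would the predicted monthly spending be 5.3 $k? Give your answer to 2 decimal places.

67.45

n = 5, Σx = 435.7, Σy = 34, Σxy = 3419.1, Σx² = 43957.69
Sxx = Σx² − (Σx)²/n = 43957.69 − 37966.898 = 5990.792
Sxy = Σxy − (Σx)(Σy)/n = 3419.1 − 2962.76 = 456.34
b = Sxy/Sxx = 456.34/5990.792 = 0.076174
a = ȳ − b·x̄ = 6.8 − 0.076174·87.14 = 0.162235
Set a + b·x = 5.3: x = (5.3 − 0.162235) / 0.076174 = 67.448130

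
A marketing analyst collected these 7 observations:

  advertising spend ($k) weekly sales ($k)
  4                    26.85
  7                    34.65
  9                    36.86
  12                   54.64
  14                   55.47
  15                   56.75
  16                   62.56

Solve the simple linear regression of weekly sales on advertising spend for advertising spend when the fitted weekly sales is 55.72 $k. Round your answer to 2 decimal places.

13.96

n = 7, Σx = 77, Σy = 327.78, Σxy = 3966.16, Σx² = 967
Sxx = Σx² − (Σx)²/n = 967 − 847 = 120
Sxy = Σxy − (Σx)(Σy)/n = 3966.16 − 3605.58 = 360.58
b = Sxy/Sxx = 360.58/120 = 3.004833
a = ȳ − b·x̄ = 46.825714 − 3.004833·11 = 13.772548
Set a + b·x = 55.72: x = (55.72 − 13.772548) / 3.004833 = 13.959993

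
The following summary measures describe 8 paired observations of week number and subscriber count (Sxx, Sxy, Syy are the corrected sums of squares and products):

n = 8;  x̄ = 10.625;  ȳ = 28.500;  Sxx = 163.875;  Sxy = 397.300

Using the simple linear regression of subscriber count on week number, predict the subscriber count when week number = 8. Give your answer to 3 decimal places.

b = Sxy/Sxx = 397.3/163.875 = 2.424409
a = ȳ − b·x̄ = 28.5 − 2.424409·10.625 = 2.740656
ŷ(8) = a + b·8 = 2.740656 + 2.424409·8 = 22.135927

22.136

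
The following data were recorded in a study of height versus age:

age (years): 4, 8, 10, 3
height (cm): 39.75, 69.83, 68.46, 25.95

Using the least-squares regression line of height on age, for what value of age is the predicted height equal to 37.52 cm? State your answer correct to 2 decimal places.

4.10

n = 4, Σx = 25, Σy = 203.99, Σxy = 1480.09, Σx² = 189
Sxx = Σx² − (Σx)²/n = 189 − 156.25 = 32.75
Sxy = Σxy − (Σx)(Σy)/n = 1480.09 − 1274.9375 = 205.1525
b = Sxy/Sxx = 205.1525/32.75 = 6.264198
a = ȳ − b·x̄ = 50.9975 − 6.264198·6.25 = 11.846260
Set a + b·x = 37.52: x = (37.52 − 11.846260) / 6.264198 = 4.098488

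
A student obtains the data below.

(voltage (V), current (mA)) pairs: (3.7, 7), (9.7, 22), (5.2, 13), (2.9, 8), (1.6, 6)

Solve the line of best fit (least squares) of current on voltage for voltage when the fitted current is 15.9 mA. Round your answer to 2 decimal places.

6.89

n = 5, Σx = 23.1, Σy = 56, Σxy = 339.7, Σx² = 145.79
Sxx = Σx² − (Σx)²/n = 145.79 − 106.722 = 39.068
Sxy = Σxy − (Σx)(Σy)/n = 339.7 − 258.72 = 80.98
b = Sxy/Sxx = 80.98/39.068 = 2.072796
a = ȳ − b·x̄ = 11.2 − 2.072796·4.62 = 1.623682
Set a + b·x = 15.9: x = (15.9 − 1.623682) / 2.072796 = 6.887469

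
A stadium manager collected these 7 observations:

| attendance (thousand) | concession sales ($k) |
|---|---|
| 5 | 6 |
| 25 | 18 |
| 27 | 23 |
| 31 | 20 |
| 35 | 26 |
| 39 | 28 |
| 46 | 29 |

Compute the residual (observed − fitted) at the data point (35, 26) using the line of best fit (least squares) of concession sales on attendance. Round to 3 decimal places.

1.467

n = 7, Σx = 208, Σy = 150, Σxy = 5057, Σx² = 7202
Sxx = Σx² − (Σx)²/n = 7202 − 6180.571429 = 1021.428571
Sxy = Σxy − (Σx)(Σy)/n = 5057 − 4457.142857 = 599.857143
b = Sxy/Sxx = 599.857143/1021.428571 = 0.587273
a = ȳ − b·x̄ = 21.428571 − 0.587273·29.714286 = 3.978182
ŷ(35) = 3.978182 + 0.587273·35 = 24.532727
residual = y − ŷ = 26 − 24.532727 = 1.467273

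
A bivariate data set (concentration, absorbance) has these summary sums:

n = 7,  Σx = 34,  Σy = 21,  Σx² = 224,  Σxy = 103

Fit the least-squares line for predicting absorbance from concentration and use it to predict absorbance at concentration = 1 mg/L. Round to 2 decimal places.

2.93

Sxx = Σx² − (Σx)²/n = 224 − 165.142857 = 58.857143
Sxy = Σxy − (Σx)(Σy)/n = 103 − 102 = 1
b = Sxy/Sxx = 1/58.857143 = 0.016990
a = ȳ − b·x̄ = 3 − 0.016990·4.857143 = 2.917476
ŷ(1) = a + b·1 = 2.917476 + 0.016990·1 = 2.934466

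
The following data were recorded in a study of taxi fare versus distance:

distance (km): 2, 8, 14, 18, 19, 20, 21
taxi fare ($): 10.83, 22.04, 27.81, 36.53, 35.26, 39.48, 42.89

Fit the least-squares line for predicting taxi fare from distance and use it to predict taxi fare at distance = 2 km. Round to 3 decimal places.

n = 7, Σx = 102, Σy = 214.84, Σxy = 3605.09, Σx² = 1790
Sxx = Σx² − (Σx)²/n = 1790 − 1486.285714 = 303.714286
Sxy = Σxy − (Σx)(Σy)/n = 3605.09 − 3130.525714 = 474.564286
b = Sxy/Sxx = 474.564286/303.714286 = 1.562535
a = ȳ − b·x̄ = 30.691429 − 1.562535·14.571429 = 7.923057
ŷ(2) = a + b·2 = 7.923057 + 1.562535·2 = 11.048128

11.048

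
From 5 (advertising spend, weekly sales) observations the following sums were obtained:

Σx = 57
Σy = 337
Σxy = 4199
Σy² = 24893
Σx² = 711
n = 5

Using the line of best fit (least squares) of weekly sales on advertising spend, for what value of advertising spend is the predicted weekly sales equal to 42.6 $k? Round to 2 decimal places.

Sxx = Σx² − (Σx)²/n = 711 − 649.8 = 61.2
Sxy = Σxy − (Σx)(Σy)/n = 4199 − 3841.8 = 357.2
b = Sxy/Sxx = 357.2/61.2 = 5.836601
a = ȳ − b·x̄ = 67.4 − 5.836601·11.4 = 0.862745
Set a + b·x = 42.6: x = (42.6 − 0.862745) / 5.836601 = 7.150952

7.15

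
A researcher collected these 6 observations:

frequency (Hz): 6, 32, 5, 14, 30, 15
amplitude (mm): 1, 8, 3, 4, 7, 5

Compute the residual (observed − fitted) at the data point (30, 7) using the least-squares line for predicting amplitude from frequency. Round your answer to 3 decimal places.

-0.414

n = 6, Σx = 102, Σy = 28, Σxy = 618, Σx² = 2406
Sxx = Σx² − (Σx)²/n = 2406 − 1734 = 672
Sxy = Σxy − (Σx)(Σy)/n = 618 − 476 = 142
b = Sxy/Sxx = 142/672 = 0.211310
a = ȳ − b·x̄ = 4.666667 − 0.211310·17 = 1.074405
ŷ(30) = 1.074405 + 0.211310·30 = 7.413690
residual = y − ŷ = 7 − 7.413690 = -0.413690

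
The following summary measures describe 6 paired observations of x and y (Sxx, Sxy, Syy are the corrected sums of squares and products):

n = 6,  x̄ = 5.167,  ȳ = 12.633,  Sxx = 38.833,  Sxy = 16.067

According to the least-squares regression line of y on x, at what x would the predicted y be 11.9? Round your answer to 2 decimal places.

3.40

b = Sxy/Sxx = 16.067/38.833 = 0.413746
a = ȳ − b·x̄ = 12.633 − 0.413746·5.167 = 10.495174
Set a + b·x = 11.9: x = (11.9 − 10.495174) / 0.413746 = 3.395382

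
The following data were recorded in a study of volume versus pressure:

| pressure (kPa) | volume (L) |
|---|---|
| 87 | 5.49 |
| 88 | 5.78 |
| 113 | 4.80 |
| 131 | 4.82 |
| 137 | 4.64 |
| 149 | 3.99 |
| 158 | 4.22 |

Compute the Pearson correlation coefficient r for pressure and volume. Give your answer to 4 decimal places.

n = 7, Σx = 863, Σy = 33.74, Σxy = 4057.04, Σx² = 111177, Σy² = 165.079
Sxx = Σx² − (Σx)²/n = 111177 − 106395.571429 = 4781.428571
Sxy = Σxy − (Σx)(Σy)/n = 4057.04 − 4159.66 = -102.62
Syy = Σy² − (Σy)²/n = 165.079 − 162.6268 = 2.4522
r = Sxy/√(Sxx·Syy) = -102.62/√(11725.019143) = -102.62/108.282128 = -0.947709

-0.9477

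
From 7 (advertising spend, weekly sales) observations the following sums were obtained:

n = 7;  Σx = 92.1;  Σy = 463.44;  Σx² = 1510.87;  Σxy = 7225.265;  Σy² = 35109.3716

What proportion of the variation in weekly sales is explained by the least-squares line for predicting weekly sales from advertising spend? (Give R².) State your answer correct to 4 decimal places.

Sxx = Σx² − (Σx)²/n = 1510.87 − 1211.772857 = 299.097143
Sxy = Σxy − (Σx)(Σy)/n = 7225.265 − 6097.546286 = 1127.718714
Syy = Σy² − (Σy)²/n = 35109.3716 − 30682.376229 = 4426.995371
R² = Sxy²/(Sxx·Syy) = (1127.718714)²/(299.097143·4426.995371) = 0.960462

0.9605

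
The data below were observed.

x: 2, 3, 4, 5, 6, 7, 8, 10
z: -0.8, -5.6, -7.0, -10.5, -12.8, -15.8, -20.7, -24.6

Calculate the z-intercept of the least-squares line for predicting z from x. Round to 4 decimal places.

4.4414

n = 8, Σx = 45, Σy = -97.8, Σxy = -697.9, Σx² = 303
Sxx = Σx² − (Σx)²/n = 303 − 253.125 = 49.875
Sxy = Σxy − (Σx)(Σy)/n = -697.9 − (-550.125) = -147.775
b = Sxy/Sxx = -147.775/49.875 = -2.962907
a = ȳ − b·x̄ = -12.225 − (-2.962907)·5.625 = 4.441353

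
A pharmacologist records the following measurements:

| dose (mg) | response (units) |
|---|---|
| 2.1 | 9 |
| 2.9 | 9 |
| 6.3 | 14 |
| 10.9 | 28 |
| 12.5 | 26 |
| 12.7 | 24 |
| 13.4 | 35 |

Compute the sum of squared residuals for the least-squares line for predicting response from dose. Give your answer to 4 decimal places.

65.5978

n = 7, Σx = 60.8, Σy = 145, Σxy = 1537.2, Σx² = 668.42, Σy² = 3619
Sxx = Σx² − (Σx)²/n = 668.42 − 528.091429 = 140.328571
Sxy = Σxy − (Σx)(Σy)/n = 1537.2 − 1259.428571 = 277.771429
Syy = Σy² − (Σy)²/n = 3619 − 3003.571429 = 615.428571
b = Sxy/Sxx = 277.771429/140.328571 = 1.979436
SSE = Syy − b·Sxy = 615.428571 − 1.979436·277.771429 = 65.597801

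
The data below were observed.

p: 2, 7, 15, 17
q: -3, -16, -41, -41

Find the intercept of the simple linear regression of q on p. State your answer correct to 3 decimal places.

n = 4, Σx = 41, Σy = -101, Σxy = -1430, Σx² = 567
Sxx = Σx² − (Σx)²/n = 567 − 420.25 = 146.75
Sxy = Σxy − (Σx)(Σy)/n = -1430 − (-1035.25) = -394.75
b = Sxy/Sxx = -394.75/146.75 = -2.689949
a = ȳ − b·x̄ = -25.25 − (-2.689949)·10.25 = 2.321976

2.322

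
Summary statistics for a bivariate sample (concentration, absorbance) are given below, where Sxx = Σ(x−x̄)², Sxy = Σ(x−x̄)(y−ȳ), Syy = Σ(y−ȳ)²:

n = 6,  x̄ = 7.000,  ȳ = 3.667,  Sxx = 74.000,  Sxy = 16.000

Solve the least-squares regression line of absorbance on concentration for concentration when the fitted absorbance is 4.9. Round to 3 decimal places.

12.703

b = Sxy/Sxx = 16/74 = 0.216216
a = ȳ − b·x̄ = 3.667 − 0.216216·7 = 2.153486
Set a + b·x = 4.9: x = (4.9 − 2.153486) / 0.216216 = 12.702625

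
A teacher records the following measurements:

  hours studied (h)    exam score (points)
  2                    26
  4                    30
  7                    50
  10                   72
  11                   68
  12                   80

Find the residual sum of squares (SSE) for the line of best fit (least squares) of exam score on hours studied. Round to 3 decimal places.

n = 6, Σx = 46, Σy = 326, Σxy = 2950, Σx² = 434, Σy² = 20284
Sxx = Σx² − (Σx)²/n = 434 − 352.666667 = 81.333333
Sxy = Σxy − (Σx)(Σy)/n = 2950 − 2499.333333 = 450.666667
Syy = Σy² − (Σy)²/n = 20284 − 17712.666667 = 2571.333333
b = Sxy/Sxx = 450.666667/81.333333 = 5.540984
SSE = Syy − b·Sxy = 2571.333333 − 5.540984·450.666667 = 74.196721

74.197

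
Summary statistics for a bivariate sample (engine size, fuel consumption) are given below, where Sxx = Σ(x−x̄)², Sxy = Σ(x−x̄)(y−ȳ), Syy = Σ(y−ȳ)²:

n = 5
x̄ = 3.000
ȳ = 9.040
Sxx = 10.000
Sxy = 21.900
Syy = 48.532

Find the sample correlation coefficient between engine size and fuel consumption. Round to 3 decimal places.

0.994

r = Sxy/√(Sxx·Syy) = 21.9/√(485.32) = 21.9/22.029980 = 0.994100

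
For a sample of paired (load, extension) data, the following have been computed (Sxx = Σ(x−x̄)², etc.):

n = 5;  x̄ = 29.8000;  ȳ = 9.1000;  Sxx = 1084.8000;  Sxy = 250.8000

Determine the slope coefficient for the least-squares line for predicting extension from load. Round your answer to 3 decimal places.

b = Sxy/Sxx = 250.8/1084.8 = 0.231195

0.231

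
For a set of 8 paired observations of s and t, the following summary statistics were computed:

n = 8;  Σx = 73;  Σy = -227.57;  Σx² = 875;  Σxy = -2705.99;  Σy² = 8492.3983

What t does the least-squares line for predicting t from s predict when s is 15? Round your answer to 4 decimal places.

Sxx = Σx² − (Σx)²/n = 875 − 666.125 = 208.875
Sxy = Σxy − (Σx)(Σy)/n = -2705.99 − (-2076.57625) = -629.41375
b = Sxy/Sxx = -629.41375/208.875 = -3.013351
a = ȳ − b·x̄ = -28.44625 − (-3.013351)·9.125 = -0.949420
ŷ(15) = a + b·15 = -0.949420 + (-3.013351)·15 = -46.149689

-46.1497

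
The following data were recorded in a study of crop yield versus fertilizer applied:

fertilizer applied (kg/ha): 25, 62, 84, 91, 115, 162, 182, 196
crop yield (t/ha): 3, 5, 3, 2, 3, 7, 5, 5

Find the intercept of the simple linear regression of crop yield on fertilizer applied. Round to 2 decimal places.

n = 8, Σx = 917, Σy = 33, Σxy = 4188, Σx² = 130815
Sxx = Σx² − (Σx)²/n = 130815 − 105111.125 = 25703.875
Sxy = Σxy − (Σx)(Σy)/n = 4188 − 3782.625 = 405.375
b = Sxy/Sxx = 405.375/25703.875 = 0.015771
a = ȳ − b·x̄ = 4.125 − 0.015771·114.625 = 2.317253

2.32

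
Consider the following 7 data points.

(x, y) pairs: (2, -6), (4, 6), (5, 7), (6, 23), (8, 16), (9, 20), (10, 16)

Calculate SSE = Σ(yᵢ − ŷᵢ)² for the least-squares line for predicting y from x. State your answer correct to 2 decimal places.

n = 7, Σx = 44, Σy = 82, Σxy = 653, Σx² = 326, Σy² = 1562
Sxx = Σx² − (Σx)²/n = 326 − 276.571429 = 49.428571
Sxy = Σxy − (Σx)(Σy)/n = 653 − 515.428571 = 137.571429
Syy = Σy² − (Σy)²/n = 1562 − 960.571429 = 601.428571
b = Sxy/Sxx = 137.571429/49.428571 = 2.783237
SSE = Syy − b·Sxy = 601.428571 − 2.783237·137.571429 = 218.534682

218.53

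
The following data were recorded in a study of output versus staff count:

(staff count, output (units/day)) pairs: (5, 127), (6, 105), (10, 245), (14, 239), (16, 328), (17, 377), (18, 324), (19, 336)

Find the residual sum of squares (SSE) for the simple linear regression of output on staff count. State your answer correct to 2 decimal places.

n = 8, Σx = 105, Σy = 2081, Σxy = 30934, Σx² = 1587, Σy² = 611885
Sxx = Σx² − (Σx)²/n = 1587 − 1378.125 = 208.875
Sxy = Σxy − (Σx)(Σy)/n = 30934 − 27313.125 = 3620.875
Syy = Σy² − (Σy)²/n = 611885 − 541320.125 = 70564.875
b = Sxy/Sxx = 3620.875/208.875 = 17.335129
SSE = Syy − b·Sxy = 70564.875 − 17.335129·3620.875 = 7796.540993

7796.54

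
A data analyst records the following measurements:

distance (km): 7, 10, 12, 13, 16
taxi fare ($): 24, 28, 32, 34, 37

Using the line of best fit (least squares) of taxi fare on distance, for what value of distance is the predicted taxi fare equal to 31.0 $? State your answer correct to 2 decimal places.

n = 5, Σx = 58, Σy = 155, Σxy = 1866, Σx² = 718
Sxx = Σx² − (Σx)²/n = 718 − 672.8 = 45.2
Sxy = Σxy − (Σx)(Σy)/n = 1866 − 1798 = 68
b = Sxy/Sxx = 68/45.2 = 1.504425
a = ȳ − b·x̄ = 31 − 1.504425·11.6 = 13.548673
Set a + b·x = 31.0: x = (31.0 − 13.548673) / 1.504425 = 11.6

11.60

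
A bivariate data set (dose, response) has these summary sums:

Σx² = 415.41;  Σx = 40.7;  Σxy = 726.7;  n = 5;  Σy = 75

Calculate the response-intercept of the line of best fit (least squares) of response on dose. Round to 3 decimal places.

3.755

Sxx = Σx² − (Σx)²/n = 415.41 − 331.298 = 84.112
Sxy = Σxy − (Σx)(Σy)/n = 726.7 − 610.5 = 116.2
b = Sxy/Sxx = 116.2/84.112 = 1.381491
a = ȳ − b·x̄ = 15 − 1.381491·8.14 = 3.754660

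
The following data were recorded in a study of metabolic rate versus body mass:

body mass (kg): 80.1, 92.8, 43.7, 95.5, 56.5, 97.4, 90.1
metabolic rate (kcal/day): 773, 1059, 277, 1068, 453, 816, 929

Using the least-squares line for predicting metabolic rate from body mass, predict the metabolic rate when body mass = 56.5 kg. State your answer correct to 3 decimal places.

n = 7, Σx = 556.1, Σy = 5375, Σxy = 463067.2, Σx² = 46854.81
Sxx = Σx² − (Σx)²/n = 46854.81 − 44178.172857 = 2676.637143
Sxy = Σxy − (Σx)(Σy)/n = 463067.2 − 427005.357143 = 36061.842857
b = Sxy/Sxx = 36061.842857/2676.637143 = 13.472817
a = ȳ − b·x̄ = 767.857143 − 13.472817·79.442857 = -302.461947
ŷ(56.5) = a + b·56.5 = -302.461947 + 13.472817·56.5 = 458.752223

458.752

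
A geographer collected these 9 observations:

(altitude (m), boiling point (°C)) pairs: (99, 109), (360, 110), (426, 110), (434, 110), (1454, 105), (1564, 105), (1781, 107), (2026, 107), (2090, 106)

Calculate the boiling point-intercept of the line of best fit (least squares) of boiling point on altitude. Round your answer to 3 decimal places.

n = 9, Σx = 10234, Σy = 969, Σxy = 1090770, Σx² = 16714182
Sxx = Σx² − (Σx)²/n = 16714182 − 11637195.111111 = 5076986.888889
Sxy = Σxy − (Σx)(Σy)/n = 1090770 − 1101860.666667 = -11090.666667
b = Sxy/Sxx = -11090.666667/5076986.888889 = -0.002184
a = ȳ − b·x̄ = 107.666667 − (-0.002184)·1137.111111 = 110.150683

110.151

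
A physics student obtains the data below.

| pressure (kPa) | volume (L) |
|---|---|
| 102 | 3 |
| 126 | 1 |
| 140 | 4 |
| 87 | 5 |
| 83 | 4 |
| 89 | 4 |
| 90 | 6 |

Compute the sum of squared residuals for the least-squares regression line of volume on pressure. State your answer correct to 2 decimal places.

n = 7, Σx = 717, Σy = 27, Σxy = 2655, Σx² = 76359, Σy² = 119
Sxx = Σx² − (Σx)²/n = 76359 − 73441.285714 = 2917.714286
Sxy = Σxy − (Σx)(Σy)/n = 2655 − 2765.571429 = -110.571429
Syy = Σy² − (Σy)²/n = 119 − 104.142857 = 14.857143
b = Sxy/Sxx = -110.571429/2917.714286 = -0.037897
SSE = Syy − b·Sxy = 14.857143 − (-0.037897)·(-110.571429) = 10.666863

10.67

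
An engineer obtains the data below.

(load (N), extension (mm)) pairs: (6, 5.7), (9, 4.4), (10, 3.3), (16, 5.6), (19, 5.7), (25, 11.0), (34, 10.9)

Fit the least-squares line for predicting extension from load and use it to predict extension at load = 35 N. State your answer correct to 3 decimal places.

11.464

n = 7, Σx = 119, Σy = 46.6, Σxy = 950.3, Σx² = 2615
Sxx = Σx² − (Σx)²/n = 2615 − 2023 = 592
Sxy = Σxy − (Σx)(Σy)/n = 950.3 − 792.2 = 158.1
b = Sxy/Sxx = 158.1/592 = 0.267061
a = ȳ − b·x̄ = 6.657143 − 0.267061·17 = 2.117109
ŷ(35) = a + b·35 = 2.117109 + 0.267061·35 = 11.464237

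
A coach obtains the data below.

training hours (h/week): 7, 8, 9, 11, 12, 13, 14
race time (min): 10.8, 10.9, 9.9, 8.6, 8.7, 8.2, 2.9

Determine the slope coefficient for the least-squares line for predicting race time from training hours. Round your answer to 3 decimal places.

-0.867

n = 7, Σx = 74, Σy = 60, Σxy = 598.1, Σx² = 824
Sxx = Σx² − (Σx)²/n = 824 − 782.285714 = 41.714286
Sxy = Σxy − (Σx)(Σy)/n = 598.1 − 634.285714 = -36.185714
b = Sxy/Sxx = -36.185714/41.714286 = -0.867466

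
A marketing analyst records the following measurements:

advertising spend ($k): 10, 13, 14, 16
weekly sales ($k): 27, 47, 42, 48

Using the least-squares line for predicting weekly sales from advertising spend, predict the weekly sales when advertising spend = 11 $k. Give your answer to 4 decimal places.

n = 4, Σx = 53, Σy = 164, Σxy = 2237, Σx² = 721
Sxx = Σx² − (Σx)²/n = 721 − 702.25 = 18.75
Sxy = Σxy − (Σx)(Σy)/n = 2237 − 2173 = 64
b = Sxy/Sxx = 64/18.75 = 3.413333
a = ȳ − b·x̄ = 41 − 3.413333·13.25 = -4.226667
ŷ(11) = a + b·11 = -4.226667 + 3.413333·11 = 33.32

33.3200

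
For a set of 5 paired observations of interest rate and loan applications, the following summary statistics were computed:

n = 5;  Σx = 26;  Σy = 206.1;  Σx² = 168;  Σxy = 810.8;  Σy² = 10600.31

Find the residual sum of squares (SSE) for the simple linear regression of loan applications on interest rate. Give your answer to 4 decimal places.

29.2812

Sxx = Σx² − (Σx)²/n = 168 − 135.2 = 32.8
Sxy = Σxy − (Σx)(Σy)/n = 810.8 − 1071.72 = -260.92
Syy = Σy² − (Σy)²/n = 10600.31 − 8495.442 = 2104.868
b = Sxy/Sxx = -260.92/32.8 = -7.954878
SSE = Syy − b·Sxy = 2104.868 − (-7.954878)·(-260.92) = 29.281220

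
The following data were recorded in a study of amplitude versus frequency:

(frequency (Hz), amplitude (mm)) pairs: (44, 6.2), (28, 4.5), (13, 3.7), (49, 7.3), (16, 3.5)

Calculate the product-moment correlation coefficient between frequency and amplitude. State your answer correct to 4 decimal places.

0.9791

n = 5, Σx = 150, Σy = 25.2, Σxy = 860.6, Σx² = 5546, Σy² = 137.92
Sxx = Σx² − (Σx)²/n = 5546 − 4500 = 1046
Sxy = Σxy − (Σx)(Σy)/n = 860.6 − 756 = 104.6
Syy = Σy² − (Σy)²/n = 137.92 − 127.008 = 10.912
r = Sxy/√(Sxx·Syy) = 104.6/√(11413.952) = 104.6/106.836099 = 0.979070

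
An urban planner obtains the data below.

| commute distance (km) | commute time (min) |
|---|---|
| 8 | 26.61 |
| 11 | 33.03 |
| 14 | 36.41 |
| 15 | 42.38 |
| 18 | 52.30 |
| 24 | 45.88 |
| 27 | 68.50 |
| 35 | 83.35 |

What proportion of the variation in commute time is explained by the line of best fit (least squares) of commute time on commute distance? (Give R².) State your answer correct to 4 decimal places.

0.9113

n = 8, Σx = 152, Σy = 388.46, Σxy = 8530.92, Σx² = 3460, Σy² = 21400.5624
Sxx = Σx² − (Σx)²/n = 3460 − 2888 = 572
Sxy = Σxy − (Σx)(Σy)/n = 8530.92 − 7380.74 = 1150.18
Syy = Σy² − (Σy)²/n = 21400.5624 − 18862.64645 = 2537.91595
R² = Sxy²/(Sxx·Syy) = (1150.18)²/(572·2537.91595) = 0.911294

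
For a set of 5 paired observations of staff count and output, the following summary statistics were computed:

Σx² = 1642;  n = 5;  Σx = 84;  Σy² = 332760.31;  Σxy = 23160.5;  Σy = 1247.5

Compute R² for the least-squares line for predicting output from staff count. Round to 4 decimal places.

0.9772

Sxx = Σx² − (Σx)²/n = 1642 − 1411.2 = 230.8
Sxy = Σxy − (Σx)(Σy)/n = 23160.5 − 20958 = 2202.5
Syy = Σy² − (Σy)²/n = 332760.31 − 311251.25 = 21509.06
R² = Sxy²/(Sxx·Syy) = (2202.5)²/(230.8·21509.06) = 0.977180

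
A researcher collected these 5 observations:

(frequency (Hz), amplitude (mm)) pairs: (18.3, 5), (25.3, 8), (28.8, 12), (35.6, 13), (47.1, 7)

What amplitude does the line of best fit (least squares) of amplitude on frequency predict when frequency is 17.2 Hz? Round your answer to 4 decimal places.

7.9584

n = 5, Σx = 155.1, Σy = 45, Σxy = 1432, Σx² = 5290.19
Sxx = Σx² − (Σx)²/n = 5290.19 − 4811.202 = 478.988
Sxy = Σxy − (Σx)(Σy)/n = 1432 − 1395.9 = 36.1
b = Sxy/Sxx = 36.1/478.988 = 0.075367
a = ȳ − b·x̄ = 9 − 0.075367·31.02 = 6.662108
ŷ(17.2) = a + b·17.2 = 6.662108 + 0.075367·17.2 = 7.958425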